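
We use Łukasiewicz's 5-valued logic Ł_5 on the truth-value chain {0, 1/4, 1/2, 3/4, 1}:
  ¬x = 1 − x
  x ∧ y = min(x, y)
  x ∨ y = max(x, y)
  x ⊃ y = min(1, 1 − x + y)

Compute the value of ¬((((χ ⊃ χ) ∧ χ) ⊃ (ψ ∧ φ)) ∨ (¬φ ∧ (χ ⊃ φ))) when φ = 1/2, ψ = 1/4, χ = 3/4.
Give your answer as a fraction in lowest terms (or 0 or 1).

1/2

χ ⊃ χ = 3/4 ⊃ 3/4 = 1
(χ ⊃ χ) ∧ χ = 1 ∧ 3/4 = 3/4
ψ ∧ φ = 1/4 ∧ 1/2 = 1/4
((χ ⊃ χ) ∧ χ) ⊃ (ψ ∧ φ) = 3/4 ⊃ 1/4 = 1/2
¬φ = ¬1/2 = 1/2
χ ⊃ φ = 3/4 ⊃ 1/2 = 3/4
¬φ ∧ (χ ⊃ φ) = 1/2 ∧ 3/4 = 1/2
(((χ ⊃ χ) ∧ χ) ⊃ (ψ ∧ φ)) ∨ (¬φ ∧ (χ ⊃ φ)) = 1/2 ∨ 1/2 = 1/2
¬((((χ ⊃ χ) ∧ χ) ⊃ (ψ ∧ φ)) ∨ (¬φ ∧ (χ ⊃ φ))) = ¬1/2 = 1/2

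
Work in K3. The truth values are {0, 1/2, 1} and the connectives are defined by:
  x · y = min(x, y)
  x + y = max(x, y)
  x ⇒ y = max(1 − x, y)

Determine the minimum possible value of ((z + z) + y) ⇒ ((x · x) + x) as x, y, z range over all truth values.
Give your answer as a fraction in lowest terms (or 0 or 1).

0

Take x = 0, y = 0, z = 1:
z + z = 1 + 1 = 1
(z + z) + y = 1 + 0 = 1
x · x = 0 · 0 = 0
(x · x) + x = 0 + 0 = 0
((z + z) + y) ⇒ ((x · x) + x) = 1 ⇒ 0 = 0
No assignment yields a value below 0, so this is the minimum.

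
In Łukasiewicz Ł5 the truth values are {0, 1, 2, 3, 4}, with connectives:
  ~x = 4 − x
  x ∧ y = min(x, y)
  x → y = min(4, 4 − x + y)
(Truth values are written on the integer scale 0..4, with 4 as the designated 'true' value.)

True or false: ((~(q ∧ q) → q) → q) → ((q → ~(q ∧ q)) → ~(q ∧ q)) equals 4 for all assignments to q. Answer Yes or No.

q = 0 ↦ 4
q = 1 ↦ 4
q = 2 ↦ 4
q = 3 ↦ 4
q = 4 ↦ 4
Every assignment gives a value ≥ 4.

Yes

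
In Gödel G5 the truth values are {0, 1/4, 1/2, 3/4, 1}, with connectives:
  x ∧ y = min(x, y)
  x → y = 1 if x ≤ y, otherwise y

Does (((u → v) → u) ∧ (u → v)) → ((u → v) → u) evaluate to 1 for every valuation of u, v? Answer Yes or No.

Yes

At u = 1/4, v = 1/2, for instance:
u → v = 1/4 → 1/2 = 1
(u → v) → u = 1 → 1/4 = 1/4
u → v = 1/4 → 1/2 = 1
((u → v) → u) ∧ (u → v) = 1/4 ∧ 1 = 1/4
(((u → v) → u) ∧ (u → v)) → ((u → v) → u) = 1/4 → 1/4 = 1
and checking the remaining 24 assignments likewise gives ≥ 1 in every case.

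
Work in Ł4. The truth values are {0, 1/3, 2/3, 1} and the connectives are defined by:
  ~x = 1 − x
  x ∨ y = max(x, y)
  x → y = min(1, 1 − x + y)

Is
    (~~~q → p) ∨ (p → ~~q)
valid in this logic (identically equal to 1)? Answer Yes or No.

Counterexample: take p = 1/3, q = 0.
~q = ~0 = 1
~~q = ~1 = 0
~~~q = ~0 = 1
~~~q → p = 1 → 1/3 = 1/3
~q = ~0 = 1
~~q = ~1 = 0
p → ~~q = 1/3 → 0 = 2/3
(~~~q → p) ∨ (p → ~~q) = 1/3 ∨ 2/3 = 2/3
This gives 2/3 ≠ 1.

No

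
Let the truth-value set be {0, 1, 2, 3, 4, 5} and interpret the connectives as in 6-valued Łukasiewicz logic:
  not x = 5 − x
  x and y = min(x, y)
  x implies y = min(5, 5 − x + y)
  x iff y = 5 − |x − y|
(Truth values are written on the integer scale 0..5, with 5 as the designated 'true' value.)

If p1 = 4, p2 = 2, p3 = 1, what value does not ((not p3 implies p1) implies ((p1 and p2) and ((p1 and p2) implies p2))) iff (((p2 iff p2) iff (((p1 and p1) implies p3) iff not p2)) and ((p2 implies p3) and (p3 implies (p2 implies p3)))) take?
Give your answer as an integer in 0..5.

not p3 = not 1 = 4
not p3 implies p1 = 4 implies 4 = 5
p1 and p2 = 4 and 2 = 2
p1 and p2 = 4 and 2 = 2
(p1 and p2) implies p2 = 2 implies 2 = 5
(p1 and p2) and ((p1 and p2) implies p2) = 2 and 5 = 2
(not p3 implies p1) implies ((p1 and p2) and ((p1 and p2) implies p2)) = 5 implies 2 = 2
not ((not p3 implies p1) implies ((p1 and p2) and ((p1 and p2) implies p2))) = not 2 = 3
p2 iff p2 = 2 iff 2 = 5
p1 and p1 = 4 and 4 = 4
(p1 and p1) implies p3 = 4 implies 1 = 2
not p2 = not 2 = 3
((p1 and p1) implies p3) iff not p2 = 2 iff 3 = 4
(p2 iff p2) iff (((p1 and p1) implies p3) iff not p2) = 5 iff 4 = 4
p2 implies p3 = 2 implies 1 = 4
p2 implies p3 = 2 implies 1 = 4
p3 implies (p2 implies p3) = 1 implies 4 = 5
(p2 implies p3) and (p3 implies (p2 implies p3)) = 4 and 5 = 4
((p2 iff p2) iff (((p1 and p1) implies p3) iff not p2)) and ((p2 implies p3) and (p3 implies (p2 implies p3))) = 4 and 4 = 4
not ((not p3 implies p1) implies ((p1 and p2) and ((p1 and p2) implies p2))) iff (((p2 iff p2) iff (((p1 and p1) implies p3) iff not p2)) and ((p2 implies p3) and (p3 implies (p2 implies p3)))) = 3 iff 4 = 4

4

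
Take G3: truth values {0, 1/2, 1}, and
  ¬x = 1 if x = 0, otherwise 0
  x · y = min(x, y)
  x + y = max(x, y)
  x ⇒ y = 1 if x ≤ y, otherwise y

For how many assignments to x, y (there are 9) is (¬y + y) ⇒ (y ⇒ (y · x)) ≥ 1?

6

x = 0, y = 0 ↦ 1  ≥
x = 0, y = 1/2 ↦ 0  <
x = 0, y = 1 ↦ 0  <
x = 1/2, y = 0 ↦ 1  ≥
x = 1/2, y = 1/2 ↦ 1  ≥
x = 1/2, y = 1 ↦ 1/2  <
x = 1, y = 0 ↦ 1  ≥
x = 1, y = 1/2 ↦ 1  ≥
x = 1, y = 1 ↦ 1  ≥
So 6 of the 9 assignments meet the threshold.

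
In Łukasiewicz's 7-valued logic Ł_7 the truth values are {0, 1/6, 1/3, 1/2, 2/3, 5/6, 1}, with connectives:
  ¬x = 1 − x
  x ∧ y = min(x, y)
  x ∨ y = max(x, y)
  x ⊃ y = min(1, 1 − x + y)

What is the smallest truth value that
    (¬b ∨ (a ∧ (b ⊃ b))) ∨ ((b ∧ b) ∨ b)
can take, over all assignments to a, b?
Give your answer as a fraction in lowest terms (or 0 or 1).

1/2

Take a = 0, b = 1/2:
¬b = ¬1/2 = 1/2
b ⊃ b = 1/2 ⊃ 1/2 = 1
a ∧ (b ⊃ b) = 0 ∧ 1 = 0
¬b ∨ (a ∧ (b ⊃ b)) = 1/2 ∨ 0 = 1/2
b ∧ b = 1/2 ∧ 1/2 = 1/2
(b ∧ b) ∨ b = 1/2 ∨ 1/2 = 1/2
(¬b ∨ (a ∧ (b ⊃ b))) ∨ ((b ∧ b) ∨ b) = 1/2 ∨ 1/2 = 1/2
No assignment yields a value below 1/2, so this is the minimum.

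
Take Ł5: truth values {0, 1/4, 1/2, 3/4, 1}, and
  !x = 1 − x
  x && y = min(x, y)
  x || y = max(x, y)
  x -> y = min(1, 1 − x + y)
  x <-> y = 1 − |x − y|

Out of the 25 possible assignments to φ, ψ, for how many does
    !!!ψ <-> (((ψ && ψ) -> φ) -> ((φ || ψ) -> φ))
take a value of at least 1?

value 1: 5 assignments (counts)
value 3/4: 5 assignments
value 1/2: 5 assignments
value 1/4: 5 assignments
value 0: 5 assignments
So 5 of the 25 assignments meet the threshold.

5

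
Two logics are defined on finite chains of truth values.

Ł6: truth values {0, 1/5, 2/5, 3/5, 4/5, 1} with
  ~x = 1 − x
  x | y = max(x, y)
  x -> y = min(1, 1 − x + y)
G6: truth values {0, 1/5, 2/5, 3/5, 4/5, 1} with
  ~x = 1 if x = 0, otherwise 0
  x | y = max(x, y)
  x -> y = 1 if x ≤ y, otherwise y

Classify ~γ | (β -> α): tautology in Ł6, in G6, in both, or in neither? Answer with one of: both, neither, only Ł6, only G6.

In Ł6: at α = 0, β = 1/5, γ = 1/5 the value is 4/5 — not a tautology.
In G6: at α = 0, β = 1/5, γ = 1/5 the value is 0 — not a tautology.

neither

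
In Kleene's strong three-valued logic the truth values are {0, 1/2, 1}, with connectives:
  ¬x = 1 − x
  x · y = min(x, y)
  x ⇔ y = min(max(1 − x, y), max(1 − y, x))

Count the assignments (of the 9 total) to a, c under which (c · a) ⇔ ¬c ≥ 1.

1

a = 0, c = 0 ↦ 0  <
a = 0, c = 1/2 ↦ 1/2  <
a = 0, c = 1 ↦ 1  ≥
a = 1/2, c = 0 ↦ 0  <
a = 1/2, c = 1/2 ↦ 1/2  <
a = 1/2, c = 1 ↦ 1/2  <
a = 1, c = 0 ↦ 0  <
a = 1, c = 1/2 ↦ 1/2  <
a = 1, c = 1 ↦ 0  <
So 1 of the 9 assignments meets the threshold.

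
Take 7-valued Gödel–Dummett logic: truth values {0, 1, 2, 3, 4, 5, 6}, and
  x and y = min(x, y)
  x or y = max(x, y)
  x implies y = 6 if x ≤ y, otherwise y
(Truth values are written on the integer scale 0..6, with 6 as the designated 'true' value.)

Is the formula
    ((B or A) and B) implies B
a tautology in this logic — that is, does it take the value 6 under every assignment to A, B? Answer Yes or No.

Yes

At A = 2, B = 2, for instance:
B or A = 2 or 2 = 2
(B or A) and B = 2 and 2 = 2
((B or A) and B) implies B = 2 implies 2 = 6
and checking the remaining 48 assignments likewise gives ≥ 6 in every case.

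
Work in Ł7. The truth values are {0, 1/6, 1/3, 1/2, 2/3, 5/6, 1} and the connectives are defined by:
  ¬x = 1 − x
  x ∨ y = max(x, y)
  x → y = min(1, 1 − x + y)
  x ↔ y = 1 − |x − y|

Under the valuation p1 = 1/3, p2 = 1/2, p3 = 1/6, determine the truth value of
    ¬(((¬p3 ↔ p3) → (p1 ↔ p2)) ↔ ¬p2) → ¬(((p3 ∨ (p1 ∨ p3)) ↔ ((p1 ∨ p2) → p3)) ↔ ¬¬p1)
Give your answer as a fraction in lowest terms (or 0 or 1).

5/6

¬p3 = ¬1/6 = 5/6
¬p3 ↔ p3 = 5/6 ↔ 1/6 = 1/3
p1 ↔ p2 = 1/3 ↔ 1/2 = 5/6
(¬p3 ↔ p3) → (p1 ↔ p2) = 1/3 → 5/6 = 1
¬p2 = ¬1/2 = 1/2
((¬p3 ↔ p3) → (p1 ↔ p2)) ↔ ¬p2 = 1 ↔ 1/2 = 1/2
¬(((¬p3 ↔ p3) → (p1 ↔ p2)) ↔ ¬p2) = ¬1/2 = 1/2
p1 ∨ p3 = 1/3 ∨ 1/6 = 1/3
p3 ∨ (p1 ∨ p3) = 1/6 ∨ 1/3 = 1/3
p1 ∨ p2 = 1/3 ∨ 1/2 = 1/2
(p1 ∨ p2) → p3 = 1/2 → 1/6 = 2/3
(p3 ∨ (p1 ∨ p3)) ↔ ((p1 ∨ p2) → p3) = 1/3 ↔ 2/3 = 2/3
¬p1 = ¬1/3 = 2/3
¬¬p1 = ¬2/3 = 1/3
((p3 ∨ (p1 ∨ p3)) ↔ ((p1 ∨ p2) → p3)) ↔ ¬¬p1 = 2/3 ↔ 1/3 = 2/3
¬(((p3 ∨ (p1 ∨ p3)) ↔ ((p1 ∨ p2) → p3)) ↔ ¬¬p1) = ¬2/3 = 1/3
¬(((¬p3 ↔ p3) → (p1 ↔ p2)) ↔ ¬p2) → ¬(((p3 ∨ (p1 ∨ p3)) ↔ ((p1 ∨ p2) → p3)) ↔ ¬¬p1) = 1/2 → 1/3 = 5/6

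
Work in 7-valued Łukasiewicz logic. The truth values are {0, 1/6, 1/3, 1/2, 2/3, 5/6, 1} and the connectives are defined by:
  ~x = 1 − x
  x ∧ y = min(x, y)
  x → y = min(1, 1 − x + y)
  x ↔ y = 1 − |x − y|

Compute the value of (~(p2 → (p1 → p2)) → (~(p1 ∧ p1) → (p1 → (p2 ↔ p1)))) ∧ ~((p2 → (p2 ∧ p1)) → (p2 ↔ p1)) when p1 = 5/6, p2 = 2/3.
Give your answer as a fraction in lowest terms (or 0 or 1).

1/6

p1 → p2 = 5/6 → 2/3 = 5/6
p2 → (p1 → p2) = 2/3 → 5/6 = 1
~(p2 → (p1 → p2)) = ~1 = 0
p1 ∧ p1 = 5/6 ∧ 5/6 = 5/6
~(p1 ∧ p1) = ~5/6 = 1/6
p2 ↔ p1 = 2/3 ↔ 5/6 = 5/6
p1 → (p2 ↔ p1) = 5/6 → 5/6 = 1
~(p1 ∧ p1) → (p1 → (p2 ↔ p1)) = 1/6 → 1 = 1
~(p2 → (p1 → p2)) → (~(p1 ∧ p1) → (p1 → (p2 ↔ p1))) = 0 → 1 = 1
p2 ∧ p1 = 2/3 ∧ 5/6 = 2/3
p2 → (p2 ∧ p1) = 2/3 → 2/3 = 1
p2 ↔ p1 = 2/3 ↔ 5/6 = 5/6
(p2 → (p2 ∧ p1)) → (p2 ↔ p1) = 1 → 5/6 = 5/6
~((p2 → (p2 ∧ p1)) → (p2 ↔ p1)) = ~5/6 = 1/6
(~(p2 → (p1 → p2)) → (~(p1 ∧ p1) → (p1 → (p2 ↔ p1)))) ∧ ~((p2 → (p2 ∧ p1)) → (p2 ↔ p1)) = 1 ∧ 1/6 = 1/6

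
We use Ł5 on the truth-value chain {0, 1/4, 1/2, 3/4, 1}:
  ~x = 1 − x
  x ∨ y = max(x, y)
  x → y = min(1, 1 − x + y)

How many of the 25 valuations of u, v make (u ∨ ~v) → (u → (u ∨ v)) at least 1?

value 1: 25 assignments (counts)
So 25 of the 25 assignments meet the threshold.

25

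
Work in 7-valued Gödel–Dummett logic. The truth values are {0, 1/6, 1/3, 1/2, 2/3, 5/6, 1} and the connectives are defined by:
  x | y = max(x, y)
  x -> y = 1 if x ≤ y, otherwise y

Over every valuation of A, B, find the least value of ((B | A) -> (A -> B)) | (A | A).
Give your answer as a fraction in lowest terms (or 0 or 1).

Take A = 1/6, B = 0:
B | A = 0 | 1/6 = 1/6
A -> B = 1/6 -> 0 = 0
(B | A) -> (A -> B) = 1/6 -> 0 = 0
A | A = 1/6 | 1/6 = 1/6
((B | A) -> (A -> B)) | (A | A) = 0 | 1/6 = 1/6
No assignment yields a value below 1/6, so this is the minimum.

1/6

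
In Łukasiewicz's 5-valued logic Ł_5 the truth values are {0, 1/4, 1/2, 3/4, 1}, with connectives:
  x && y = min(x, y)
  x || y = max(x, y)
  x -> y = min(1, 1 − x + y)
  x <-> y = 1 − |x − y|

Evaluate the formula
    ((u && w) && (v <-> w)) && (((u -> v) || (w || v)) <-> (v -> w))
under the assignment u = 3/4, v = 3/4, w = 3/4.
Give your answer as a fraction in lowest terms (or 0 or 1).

3/4

u && w = 3/4 && 3/4 = 3/4
v <-> w = 3/4 <-> 3/4 = 1
(u && w) && (v <-> w) = 3/4 && 1 = 3/4
u -> v = 3/4 -> 3/4 = 1
w || v = 3/4 || 3/4 = 3/4
(u -> v) || (w || v) = 1 || 3/4 = 1
v -> w = 3/4 -> 3/4 = 1
((u -> v) || (w || v)) <-> (v -> w) = 1 <-> 1 = 1
((u && w) && (v <-> w)) && (((u -> v) || (w || v)) <-> (v -> w)) = 3/4 && 1 = 3/4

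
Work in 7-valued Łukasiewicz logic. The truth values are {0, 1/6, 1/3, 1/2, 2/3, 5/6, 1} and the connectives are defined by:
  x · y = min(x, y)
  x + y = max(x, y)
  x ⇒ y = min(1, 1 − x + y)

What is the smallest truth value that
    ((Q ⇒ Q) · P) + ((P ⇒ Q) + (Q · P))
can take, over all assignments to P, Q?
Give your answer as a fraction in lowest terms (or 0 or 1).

1/2

Take P = 1/2, Q = 0:
Q ⇒ Q = 0 ⇒ 0 = 1
(Q ⇒ Q) · P = 1 · 1/2 = 1/2
P ⇒ Q = 1/2 ⇒ 0 = 1/2
Q · P = 0 · 1/2 = 0
(P ⇒ Q) + (Q · P) = 1/2 + 0 = 1/2
((Q ⇒ Q) · P) + ((P ⇒ Q) + (Q · P)) = 1/2 + 1/2 = 1/2
No assignment yields a value below 1/2, so this is the minimum.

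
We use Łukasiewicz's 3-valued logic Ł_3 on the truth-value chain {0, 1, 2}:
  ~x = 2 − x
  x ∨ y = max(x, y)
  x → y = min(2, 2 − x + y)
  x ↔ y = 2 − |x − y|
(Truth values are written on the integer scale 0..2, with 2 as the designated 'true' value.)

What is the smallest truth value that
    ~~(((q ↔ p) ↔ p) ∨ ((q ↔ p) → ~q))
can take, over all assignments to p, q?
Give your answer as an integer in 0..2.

1

Take p = 1, q = 1:
q ↔ p = 1 ↔ 1 = 2
(q ↔ p) ↔ p = 2 ↔ 1 = 1
q ↔ p = 1 ↔ 1 = 2
~q = ~1 = 1
(q ↔ p) → ~q = 2 → 1 = 1
((q ↔ p) ↔ p) ∨ ((q ↔ p) → ~q) = 1 ∨ 1 = 1
~(((q ↔ p) ↔ p) ∨ ((q ↔ p) → ~q)) = ~1 = 1
~~(((q ↔ p) ↔ p) ∨ ((q ↔ p) → ~q)) = ~1 = 1
No assignment yields a value below 1, so this is the minimum.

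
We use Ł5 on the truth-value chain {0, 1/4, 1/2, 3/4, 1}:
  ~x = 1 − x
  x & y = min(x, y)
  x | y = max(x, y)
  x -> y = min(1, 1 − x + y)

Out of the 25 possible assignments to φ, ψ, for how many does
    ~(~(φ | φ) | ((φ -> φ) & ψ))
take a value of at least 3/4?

4

value 1: 1 assignment (counts)
value 3/4: 3 assignments (counts)
value 1/2: 5 assignments
value 1/4: 7 assignments
value 0: 9 assignments
So 4 of the 25 assignments meet the threshold.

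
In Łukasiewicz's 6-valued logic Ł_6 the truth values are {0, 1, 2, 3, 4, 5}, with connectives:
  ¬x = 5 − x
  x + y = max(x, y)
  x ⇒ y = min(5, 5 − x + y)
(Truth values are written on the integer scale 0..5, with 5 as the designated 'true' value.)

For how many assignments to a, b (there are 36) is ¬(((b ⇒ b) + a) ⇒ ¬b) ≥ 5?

value 5: 6 assignments (counts)
value 4: 6 assignments
value 3: 6 assignments
value 2: 6 assignments
value 1: 6 assignments
value 0: 6 assignments
So 6 of the 36 assignments meet the threshold.

6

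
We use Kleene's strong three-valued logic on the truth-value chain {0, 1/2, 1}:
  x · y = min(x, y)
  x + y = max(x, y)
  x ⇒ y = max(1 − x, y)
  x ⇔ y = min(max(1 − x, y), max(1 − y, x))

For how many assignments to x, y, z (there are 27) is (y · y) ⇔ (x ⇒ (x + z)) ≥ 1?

value 1: 7 assignments (counts)
value 1/2: 13 assignments
value 0: 7 assignments
So 7 of the 27 assignments meet the threshold.

7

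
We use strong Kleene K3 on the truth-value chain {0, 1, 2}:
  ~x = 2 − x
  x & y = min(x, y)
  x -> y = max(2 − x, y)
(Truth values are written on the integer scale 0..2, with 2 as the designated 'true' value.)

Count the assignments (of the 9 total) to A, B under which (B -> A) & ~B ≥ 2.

3

A = 0, B = 0 ↦ 2  ≥
A = 0, B = 1 ↦ 1  <
A = 0, B = 2 ↦ 0  <
A = 1, B = 0 ↦ 2  ≥
A = 1, B = 1 ↦ 1  <
A = 1, B = 2 ↦ 0  <
A = 2, B = 0 ↦ 2  ≥
A = 2, B = 1 ↦ 1  <
A = 2, B = 2 ↦ 0  <
So 3 of the 9 assignments meet the threshold.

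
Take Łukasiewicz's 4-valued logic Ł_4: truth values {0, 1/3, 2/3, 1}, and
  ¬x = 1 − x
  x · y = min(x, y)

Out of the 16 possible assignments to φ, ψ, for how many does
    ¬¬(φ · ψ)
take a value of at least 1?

φ = 0, ψ = 0 ↦ 0  <
φ = 0, ψ = 1/3 ↦ 0  <
φ = 0, ψ = 2/3 ↦ 0  <
φ = 0, ψ = 1 ↦ 0  <
φ = 1/3, ψ = 0 ↦ 0  <
φ = 1/3, ψ = 1/3 ↦ 1/3  <
φ = 1/3, ψ = 2/3 ↦ 1/3  <
φ = 1/3, ψ = 1 ↦ 1/3  <
φ = 2/3, ψ = 0 ↦ 0  <
φ = 2/3, ψ = 1/3 ↦ 1/3  <
φ = 2/3, ψ = 2/3 ↦ 2/3  <
φ = 2/3, ψ = 1 ↦ 2/3  <
φ = 1, ψ = 0 ↦ 0  <
φ = 1, ψ = 1/3 ↦ 1/3  <
φ = 1, ψ = 2/3 ↦ 2/3  <
φ = 1, ψ = 1 ↦ 1  ≥
So 1 of the 16 assignments meets the threshold.

1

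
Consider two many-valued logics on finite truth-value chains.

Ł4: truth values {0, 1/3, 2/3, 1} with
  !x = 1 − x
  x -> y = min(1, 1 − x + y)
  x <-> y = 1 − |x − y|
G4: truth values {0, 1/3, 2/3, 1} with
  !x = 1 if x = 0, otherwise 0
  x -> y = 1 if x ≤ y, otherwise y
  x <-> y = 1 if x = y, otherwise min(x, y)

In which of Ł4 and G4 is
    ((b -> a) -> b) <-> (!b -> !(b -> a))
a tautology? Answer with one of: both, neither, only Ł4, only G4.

In Ł4: every assignment gives 1 — tautology.
In G4: at a = 1/3, b = 1/3 the value is 1/3 — not a tautology.

only Ł4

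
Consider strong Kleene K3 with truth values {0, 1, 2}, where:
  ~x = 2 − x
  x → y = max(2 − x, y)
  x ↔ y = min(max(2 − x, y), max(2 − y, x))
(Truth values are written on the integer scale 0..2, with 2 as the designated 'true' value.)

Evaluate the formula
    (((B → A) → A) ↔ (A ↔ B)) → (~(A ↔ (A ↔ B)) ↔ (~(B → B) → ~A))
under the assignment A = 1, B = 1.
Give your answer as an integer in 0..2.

1

B → A = 1 → 1 = 1
(B → A) → A = 1 → 1 = 1
A ↔ B = 1 ↔ 1 = 1
((B → A) → A) ↔ (A ↔ B) = 1 ↔ 1 = 1
A ↔ B = 1 ↔ 1 = 1
A ↔ (A ↔ B) = 1 ↔ 1 = 1
~(A ↔ (A ↔ B)) = ~1 = 1
B → B = 1 → 1 = 1
~(B → B) = ~1 = 1
~A = ~1 = 1
~(B → B) → ~A = 1 → 1 = 1
~(A ↔ (A ↔ B)) ↔ (~(B → B) → ~A) = 1 ↔ 1 = 1
(((B → A) → A) ↔ (A ↔ B)) → (~(A ↔ (A ↔ B)) ↔ (~(B → B) → ~A)) = 1 → 1 = 1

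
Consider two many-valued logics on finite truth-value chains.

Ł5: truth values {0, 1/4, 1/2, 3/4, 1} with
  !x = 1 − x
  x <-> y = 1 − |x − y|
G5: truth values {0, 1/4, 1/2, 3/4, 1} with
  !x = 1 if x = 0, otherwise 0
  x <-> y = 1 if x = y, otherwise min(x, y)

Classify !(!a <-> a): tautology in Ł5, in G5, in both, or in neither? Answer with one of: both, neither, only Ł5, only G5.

only G5

In Ł5: at a = 1/4 the value is 1/2 — not a tautology.
In G5: every assignment gives 1 — tautology.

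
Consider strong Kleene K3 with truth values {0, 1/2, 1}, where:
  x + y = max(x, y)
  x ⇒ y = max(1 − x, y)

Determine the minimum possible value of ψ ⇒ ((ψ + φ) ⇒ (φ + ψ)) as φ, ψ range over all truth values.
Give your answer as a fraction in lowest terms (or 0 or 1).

1/2

Take φ = 0, ψ = 1/2:
ψ + φ = 1/2 + 0 = 1/2
φ + ψ = 0 + 1/2 = 1/2
(ψ + φ) ⇒ (φ + ψ) = 1/2 ⇒ 1/2 = 1/2
ψ ⇒ ((ψ + φ) ⇒ (φ + ψ)) = 1/2 ⇒ 1/2 = 1/2
No assignment yields a value below 1/2, so this is the minimum.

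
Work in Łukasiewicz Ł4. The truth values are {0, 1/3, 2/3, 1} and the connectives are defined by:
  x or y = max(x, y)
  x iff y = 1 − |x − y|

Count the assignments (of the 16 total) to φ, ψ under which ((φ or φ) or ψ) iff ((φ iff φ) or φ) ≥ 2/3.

12

φ = 0, ψ = 0 ↦ 0  <
φ = 0, ψ = 1/3 ↦ 1/3  <
φ = 0, ψ = 2/3 ↦ 2/3  ≥
φ = 0, ψ = 1 ↦ 1  ≥
φ = 1/3, ψ = 0 ↦ 1/3  <
φ = 1/3, ψ = 1/3 ↦ 1/3  <
φ = 1/3, ψ = 2/3 ↦ 2/3  ≥
φ = 1/3, ψ = 1 ↦ 1  ≥
φ = 2/3, ψ = 0 ↦ 2/3  ≥
φ = 2/3, ψ = 1/3 ↦ 2/3  ≥
φ = 2/3, ψ = 2/3 ↦ 2/3  ≥
φ = 2/3, ψ = 1 ↦ 1  ≥
φ = 1, ψ = 0 ↦ 1  ≥
φ = 1, ψ = 1/3 ↦ 1  ≥
φ = 1, ψ = 2/3 ↦ 1  ≥
φ = 1, ψ = 1 ↦ 1  ≥
So 12 of the 16 assignments meet the threshold.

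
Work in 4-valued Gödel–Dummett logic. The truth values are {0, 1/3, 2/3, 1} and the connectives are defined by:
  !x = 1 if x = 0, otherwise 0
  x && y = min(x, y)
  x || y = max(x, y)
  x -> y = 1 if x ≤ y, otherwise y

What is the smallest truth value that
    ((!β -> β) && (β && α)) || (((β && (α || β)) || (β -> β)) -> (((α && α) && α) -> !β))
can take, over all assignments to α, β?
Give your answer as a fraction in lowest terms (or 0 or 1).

Take α = 1/3, β = 1/3:
!β = !1/3 = 0
!β -> β = 0 -> 1/3 = 1
β && α = 1/3 && 1/3 = 1/3
(!β -> β) && (β && α) = 1 && 1/3 = 1/3
α || β = 1/3 || 1/3 = 1/3
β && (α || β) = 1/3 && 1/3 = 1/3
β -> β = 1/3 -> 1/3 = 1
(β && (α || β)) || (β -> β) = 1/3 || 1 = 1
α && α = 1/3 && 1/3 = 1/3
(α && α) && α = 1/3 && 1/3 = 1/3
!β = !1/3 = 0
((α && α) && α) -> !β = 1/3 -> 0 = 0
((β && (α || β)) || (β -> β)) -> (((α && α) && α) -> !β) = 1 -> 0 = 0
((!β -> β) && (β && α)) || (((β && (α || β)) || (β -> β)) -> (((α && α) && α) -> !β)) = 1/3 || 0 = 1/3
No assignment yields a value below 1/3, so this is the minimum.

1/3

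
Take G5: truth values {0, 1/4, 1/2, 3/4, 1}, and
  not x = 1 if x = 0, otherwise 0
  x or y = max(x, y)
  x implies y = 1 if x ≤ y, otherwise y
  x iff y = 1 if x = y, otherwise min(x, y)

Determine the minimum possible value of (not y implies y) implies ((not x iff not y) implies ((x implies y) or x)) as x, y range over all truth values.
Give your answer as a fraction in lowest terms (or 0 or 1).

Take x = 1/2, y = 1/4:
not y = not 1/4 = 0
not y implies y = 0 implies 1/4 = 1
not x = not 1/2 = 0
not y = not 1/4 = 0
not x iff not y = 0 iff 0 = 1
x implies y = 1/2 implies 1/4 = 1/4
(x implies y) or x = 1/4 or 1/2 = 1/2
(not x iff not y) implies ((x implies y) or x) = 1 implies 1/2 = 1/2
(not y implies y) implies ((not x iff not y) implies ((x implies y) or x)) = 1 implies 1/2 = 1/2
No assignment yields a value below 1/2, so this is the minimum.

1/2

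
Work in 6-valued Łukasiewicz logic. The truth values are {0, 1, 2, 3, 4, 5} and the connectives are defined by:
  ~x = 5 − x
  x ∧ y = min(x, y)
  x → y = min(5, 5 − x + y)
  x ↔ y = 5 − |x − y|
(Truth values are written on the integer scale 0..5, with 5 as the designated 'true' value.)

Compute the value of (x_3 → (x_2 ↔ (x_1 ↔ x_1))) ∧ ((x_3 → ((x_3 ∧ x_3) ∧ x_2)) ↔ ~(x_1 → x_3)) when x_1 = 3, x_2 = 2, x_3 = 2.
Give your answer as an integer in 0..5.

1

x_1 ↔ x_1 = 3 ↔ 3 = 5
x_2 ↔ (x_1 ↔ x_1) = 2 ↔ 5 = 2
x_3 → (x_2 ↔ (x_1 ↔ x_1)) = 2 → 2 = 5
x_3 ∧ x_3 = 2 ∧ 2 = 2
(x_3 ∧ x_3) ∧ x_2 = 2 ∧ 2 = 2
x_3 → ((x_3 ∧ x_3) ∧ x_2) = 2 → 2 = 5
x_1 → x_3 = 3 → 2 = 4
~(x_1 → x_3) = ~4 = 1
(x_3 → ((x_3 ∧ x_3) ∧ x_2)) ↔ ~(x_1 → x_3) = 5 ↔ 1 = 1
(x_3 → (x_2 ↔ (x_1 ↔ x_1))) ∧ ((x_3 → ((x_3 ∧ x_3) ∧ x_2)) ↔ ~(x_1 → x_3)) = 5 ∧ 1 = 1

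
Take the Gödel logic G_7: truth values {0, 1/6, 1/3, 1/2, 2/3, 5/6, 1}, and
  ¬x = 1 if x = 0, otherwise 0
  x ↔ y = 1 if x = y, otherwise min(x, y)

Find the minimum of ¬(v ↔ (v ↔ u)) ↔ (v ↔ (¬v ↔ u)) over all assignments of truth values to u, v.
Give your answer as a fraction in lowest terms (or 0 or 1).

1/6

Take u = 0, v = 1/6:
v ↔ u = 1/6 ↔ 0 = 0
v ↔ (v ↔ u) = 1/6 ↔ 0 = 0
¬(v ↔ (v ↔ u)) = ¬0 = 1
¬v = ¬1/6 = 0
¬v ↔ u = 0 ↔ 0 = 1
v ↔ (¬v ↔ u) = 1/6 ↔ 1 = 1/6
¬(v ↔ (v ↔ u)) ↔ (v ↔ (¬v ↔ u)) = 1 ↔ 1/6 = 1/6
No assignment yields a value below 1/6, so this is the minimum.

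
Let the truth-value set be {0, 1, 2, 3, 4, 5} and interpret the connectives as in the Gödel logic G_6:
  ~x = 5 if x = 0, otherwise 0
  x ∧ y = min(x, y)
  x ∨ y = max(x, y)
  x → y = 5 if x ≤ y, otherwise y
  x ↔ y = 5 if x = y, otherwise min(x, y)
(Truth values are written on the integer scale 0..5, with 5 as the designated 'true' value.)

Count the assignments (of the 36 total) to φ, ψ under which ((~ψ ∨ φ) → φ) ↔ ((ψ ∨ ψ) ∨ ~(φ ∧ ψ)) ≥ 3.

23

value 5: 11 assignments (counts)
value 4: 6 assignments (counts)
value 3: 6 assignments (counts)
value 2: 6 assignments
value 1: 6 assignments
value 0: 1 assignment
So 23 of the 36 assignments meet the threshold.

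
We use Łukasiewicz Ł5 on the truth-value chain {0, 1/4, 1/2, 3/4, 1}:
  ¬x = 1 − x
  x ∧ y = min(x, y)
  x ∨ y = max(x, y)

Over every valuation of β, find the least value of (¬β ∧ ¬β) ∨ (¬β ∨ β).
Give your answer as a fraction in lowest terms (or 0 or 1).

Take β = 1/2:
¬β = ¬1/2 = 1/2
¬β = ¬1/2 = 1/2
¬β ∧ ¬β = 1/2 ∧ 1/2 = 1/2
¬β = ¬1/2 = 1/2
¬β ∨ β = 1/2 ∨ 1/2 = 1/2
(¬β ∧ ¬β) ∨ (¬β ∨ β) = 1/2 ∨ 1/2 = 1/2
No assignment yields a value below 1/2, so this is the minimum.

1/2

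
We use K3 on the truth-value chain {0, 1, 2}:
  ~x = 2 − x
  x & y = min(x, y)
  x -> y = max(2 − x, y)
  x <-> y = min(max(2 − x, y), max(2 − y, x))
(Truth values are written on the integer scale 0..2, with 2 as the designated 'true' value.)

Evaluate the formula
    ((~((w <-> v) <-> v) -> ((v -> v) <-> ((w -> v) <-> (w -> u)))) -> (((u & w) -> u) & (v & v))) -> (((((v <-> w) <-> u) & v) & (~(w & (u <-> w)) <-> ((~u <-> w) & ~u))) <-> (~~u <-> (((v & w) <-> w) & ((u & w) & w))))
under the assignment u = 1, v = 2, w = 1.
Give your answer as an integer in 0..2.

1

w <-> v = 1 <-> 2 = 1
(w <-> v) <-> v = 1 <-> 2 = 1
~((w <-> v) <-> v) = ~1 = 1
v -> v = 2 -> 2 = 2
w -> v = 1 -> 2 = 2
w -> u = 1 -> 1 = 1
(w -> v) <-> (w -> u) = 2 <-> 1 = 1
(v -> v) <-> ((w -> v) <-> (w -> u)) = 2 <-> 1 = 1
~((w <-> v) <-> v) -> ((v -> v) <-> ((w -> v) <-> (w -> u))) = 1 -> 1 = 1
u & w = 1 & 1 = 1
(u & w) -> u = 1 -> 1 = 1
v & v = 2 & 2 = 2
((u & w) -> u) & (v & v) = 1 & 2 = 1
(~((w <-> v) <-> v) -> ((v -> v) <-> ((w -> v) <-> (w -> u)))) -> (((u & w) -> u) & (v & v)) = 1 -> 1 = 1
v <-> w = 2 <-> 1 = 1
(v <-> w) <-> u = 1 <-> 1 = 1
((v <-> w) <-> u) & v = 1 & 2 = 1
u <-> w = 1 <-> 1 = 1
w & (u <-> w) = 1 & 1 = 1
~(w & (u <-> w)) = ~1 = 1
~u = ~1 = 1
~u <-> w = 1 <-> 1 = 1
~u = ~1 = 1
(~u <-> w) & ~u = 1 & 1 = 1
~(w & (u <-> w)) <-> ((~u <-> w) & ~u) = 1 <-> 1 = 1
(((v <-> w) <-> u) & v) & (~(w & (u <-> w)) <-> ((~u <-> w) & ~u)) = 1 & 1 = 1
~u = ~1 = 1
~~u = ~1 = 1
v & w = 2 & 1 = 1
(v & w) <-> w = 1 <-> 1 = 1
u & w = 1 & 1 = 1
(u & w) & w = 1 & 1 = 1
((v & w) <-> w) & ((u & w) & w) = 1 & 1 = 1
~~u <-> (((v & w) <-> w) & ((u & w) & w)) = 1 <-> 1 = 1
((((v <-> w) <-> u) & v) & (~(w & (u <-> w)) <-> ((~u <-> w) & ~u))) <-> (~~u <-> (((v & w) <-> w) & ((u & w) & w))) = 1 <-> 1 = 1
((~((w <-> v) <-> v) -> ((v -> v) <-> ((w -> v) <-> (w -> u)))) -> (((u & w) -> u) & (v & v))) -> (((((v <-> w) <-> u) & v) & (~(w & (u <-> w)) <-> ((~u <-> w) & ~u))) <-> (~~u <-> (((v & w) <-> w) & ((u & w) & w)))) = 1 -> 1 = 1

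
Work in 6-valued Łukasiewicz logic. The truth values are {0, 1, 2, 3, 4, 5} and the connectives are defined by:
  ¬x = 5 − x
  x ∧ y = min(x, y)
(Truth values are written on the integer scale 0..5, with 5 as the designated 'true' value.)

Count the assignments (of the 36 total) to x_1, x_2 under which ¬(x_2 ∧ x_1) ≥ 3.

27

value 5: 11 assignments (counts)
value 4: 9 assignments (counts)
value 3: 7 assignments (counts)
value 2: 5 assignments
value 1: 3 assignments
value 0: 1 assignment
So 27 of the 36 assignments meet the threshold.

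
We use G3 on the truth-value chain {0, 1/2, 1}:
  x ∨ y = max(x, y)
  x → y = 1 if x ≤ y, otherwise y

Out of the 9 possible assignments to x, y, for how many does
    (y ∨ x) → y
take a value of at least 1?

6

x = 0, y = 0 ↦ 1  ≥
x = 0, y = 1/2 ↦ 1  ≥
x = 0, y = 1 ↦ 1  ≥
x = 1/2, y = 0 ↦ 0  <
x = 1/2, y = 1/2 ↦ 1  ≥
x = 1/2, y = 1 ↦ 1  ≥
x = 1, y = 0 ↦ 0  <
x = 1, y = 1/2 ↦ 1/2  <
x = 1, y = 1 ↦ 1  ≥
So 6 of the 9 assignments meet the threshold.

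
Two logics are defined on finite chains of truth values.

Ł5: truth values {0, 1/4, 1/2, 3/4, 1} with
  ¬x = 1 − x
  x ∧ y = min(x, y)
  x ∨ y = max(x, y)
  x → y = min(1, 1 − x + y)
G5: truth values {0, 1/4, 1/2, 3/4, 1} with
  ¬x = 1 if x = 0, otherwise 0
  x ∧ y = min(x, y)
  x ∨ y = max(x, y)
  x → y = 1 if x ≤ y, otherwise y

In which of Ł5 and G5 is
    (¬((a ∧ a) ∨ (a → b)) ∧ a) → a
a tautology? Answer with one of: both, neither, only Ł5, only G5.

In Ł5: every assignment gives 1 — tautology.
In G5: every assignment gives 1 — tautology.

both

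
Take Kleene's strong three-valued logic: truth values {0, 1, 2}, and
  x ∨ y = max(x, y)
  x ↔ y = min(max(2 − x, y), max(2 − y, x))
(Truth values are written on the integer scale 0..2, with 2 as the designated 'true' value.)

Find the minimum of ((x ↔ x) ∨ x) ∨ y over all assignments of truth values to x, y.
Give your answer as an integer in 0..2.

1

Take x = 1, y = 0:
x ↔ x = 1 ↔ 1 = 1
(x ↔ x) ∨ x = 1 ∨ 1 = 1
((x ↔ x) ∨ x) ∨ y = 1 ∨ 0 = 1
No assignment yields a value below 1, so this is the minimum.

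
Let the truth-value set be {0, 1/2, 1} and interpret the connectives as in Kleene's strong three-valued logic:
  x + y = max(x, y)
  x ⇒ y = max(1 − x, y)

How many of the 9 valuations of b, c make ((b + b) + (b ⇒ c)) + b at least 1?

7

b = 0, c = 0 ↦ 1  ≥
b = 0, c = 1/2 ↦ 1  ≥
b = 0, c = 1 ↦ 1  ≥
b = 1/2, c = 0 ↦ 1/2  <
b = 1/2, c = 1/2 ↦ 1/2  <
b = 1/2, c = 1 ↦ 1  ≥
b = 1, c = 0 ↦ 1  ≥
b = 1, c = 1/2 ↦ 1  ≥
b = 1, c = 1 ↦ 1  ≥
So 7 of the 9 assignments meet the threshold.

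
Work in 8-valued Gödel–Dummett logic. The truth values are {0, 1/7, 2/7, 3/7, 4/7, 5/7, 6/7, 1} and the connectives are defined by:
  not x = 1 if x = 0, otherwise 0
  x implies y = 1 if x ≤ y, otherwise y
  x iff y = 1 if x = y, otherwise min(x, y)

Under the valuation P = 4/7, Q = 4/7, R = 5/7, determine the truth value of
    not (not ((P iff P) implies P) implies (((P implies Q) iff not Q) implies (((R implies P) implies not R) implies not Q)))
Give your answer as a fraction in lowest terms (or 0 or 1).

P iff P = 4/7 iff 4/7 = 1
(P iff P) implies P = 1 implies 4/7 = 4/7
not ((P iff P) implies P) = not 4/7 = 0
P implies Q = 4/7 implies 4/7 = 1
not Q = not 4/7 = 0
(P implies Q) iff not Q = 1 iff 0 = 0
R implies P = 5/7 implies 4/7 = 4/7
not R = not 5/7 = 0
(R implies P) implies not R = 4/7 implies 0 = 0
not Q = not 4/7 = 0
((R implies P) implies not R) implies not Q = 0 implies 0 = 1
((P implies Q) iff not Q) implies (((R implies P) implies not R) implies not Q) = 0 implies 1 = 1
not ((P iff P) implies P) implies (((P implies Q) iff not Q) implies (((R implies P) implies not R) implies not Q)) = 0 implies 1 = 1
not (not ((P iff P) implies P) implies (((P implies Q) iff not Q) implies (((R implies P) implies not R) implies not Q))) = not 1 = 0

0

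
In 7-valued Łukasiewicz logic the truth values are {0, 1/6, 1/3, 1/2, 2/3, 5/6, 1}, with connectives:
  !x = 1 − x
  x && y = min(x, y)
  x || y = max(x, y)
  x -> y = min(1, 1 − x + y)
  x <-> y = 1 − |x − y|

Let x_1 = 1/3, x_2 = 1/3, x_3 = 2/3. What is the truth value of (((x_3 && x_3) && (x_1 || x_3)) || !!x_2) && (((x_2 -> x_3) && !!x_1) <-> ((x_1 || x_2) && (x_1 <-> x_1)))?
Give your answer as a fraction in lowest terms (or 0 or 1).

2/3

x_3 && x_3 = 2/3 && 2/3 = 2/3
x_1 || x_3 = 1/3 || 2/3 = 2/3
(x_3 && x_3) && (x_1 || x_3) = 2/3 && 2/3 = 2/3
!x_2 = !1/3 = 2/3
!!x_2 = !2/3 = 1/3
((x_3 && x_3) && (x_1 || x_3)) || !!x_2 = 2/3 || 1/3 = 2/3
x_2 -> x_3 = 1/3 -> 2/3 = 1
!x_1 = !1/3 = 2/3
!!x_1 = !2/3 = 1/3
(x_2 -> x_3) && !!x_1 = 1 && 1/3 = 1/3
x_1 || x_2 = 1/3 || 1/3 = 1/3
x_1 <-> x_1 = 1/3 <-> 1/3 = 1
(x_1 || x_2) && (x_1 <-> x_1) = 1/3 && 1 = 1/3
((x_2 -> x_3) && !!x_1) <-> ((x_1 || x_2) && (x_1 <-> x_1)) = 1/3 <-> 1/3 = 1
(((x_3 && x_3) && (x_1 || x_3)) || !!x_2) && (((x_2 -> x_3) && !!x_1) <-> ((x_1 || x_2) && (x_1 <-> x_1))) = 2/3 && 1 = 2/3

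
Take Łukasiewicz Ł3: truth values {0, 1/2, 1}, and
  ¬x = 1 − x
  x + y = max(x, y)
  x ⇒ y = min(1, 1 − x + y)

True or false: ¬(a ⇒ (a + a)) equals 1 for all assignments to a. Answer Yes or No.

No

Counterexample: take a = 0.
a + a = 0 + 0 = 0
a ⇒ (a + a) = 0 ⇒ 0 = 1
¬(a ⇒ (a + a)) = ¬1 = 0
This gives 0 ≠ 1.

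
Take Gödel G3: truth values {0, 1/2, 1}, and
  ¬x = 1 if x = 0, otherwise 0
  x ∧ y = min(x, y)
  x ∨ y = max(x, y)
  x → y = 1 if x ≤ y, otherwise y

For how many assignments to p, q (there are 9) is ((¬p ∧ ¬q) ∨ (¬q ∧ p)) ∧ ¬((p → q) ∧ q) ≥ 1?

p = 0, q = 0 ↦ 1  ≥
p = 0, q = 1/2 ↦ 0  <
p = 0, q = 1 ↦ 0  <
p = 1/2, q = 0 ↦ 1/2  <
p = 1/2, q = 1/2 ↦ 0  <
p = 1/2, q = 1 ↦ 0  <
p = 1, q = 0 ↦ 1  ≥
p = 1, q = 1/2 ↦ 0  <
p = 1, q = 1 ↦ 0  <
So 2 of the 9 assignments meet the threshold.

2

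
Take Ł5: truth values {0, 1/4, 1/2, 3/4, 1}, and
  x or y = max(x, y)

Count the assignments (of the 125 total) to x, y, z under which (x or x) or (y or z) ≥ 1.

value 1: 61 assignments (counts)
value 3/4: 37 assignments
value 1/2: 19 assignments
value 1/4: 7 assignments
value 0: 1 assignment
So 61 of the 125 assignments meet the threshold.

61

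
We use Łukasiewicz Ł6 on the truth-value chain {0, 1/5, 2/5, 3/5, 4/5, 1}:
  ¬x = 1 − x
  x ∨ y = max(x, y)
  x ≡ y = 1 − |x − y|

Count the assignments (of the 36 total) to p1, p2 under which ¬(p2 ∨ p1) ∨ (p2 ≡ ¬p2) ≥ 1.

value 1: 1 assignment (counts)
value 4/5: 15 assignments
value 3/5: 2 assignments
value 2/5: 10 assignments
value 1/5: 1 assignment
value 0: 7 assignments
So 1 of the 36 assignments meets the threshold.

1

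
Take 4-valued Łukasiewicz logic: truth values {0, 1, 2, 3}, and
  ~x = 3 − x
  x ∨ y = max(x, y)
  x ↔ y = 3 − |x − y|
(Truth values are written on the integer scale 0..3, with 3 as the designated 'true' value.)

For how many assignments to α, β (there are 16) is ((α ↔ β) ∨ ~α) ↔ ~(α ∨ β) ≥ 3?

4

α = 0, β = 0 ↦ 3  ≥
α = 0, β = 1 ↦ 2  <
α = 0, β = 2 ↦ 1  <
α = 0, β = 3 ↦ 0  <
α = 1, β = 0 ↦ 3  ≥
α = 1, β = 1 ↦ 2  <
α = 1, β = 2 ↦ 2  <
α = 1, β = 3 ↦ 1  <
α = 2, β = 0 ↦ 3  ≥
α = 2, β = 1 ↦ 2  <
α = 2, β = 2 ↦ 1  <
α = 2, β = 3 ↦ 1  <
α = 3, β = 0 ↦ 3  ≥
α = 3, β = 1 ↦ 2  <
α = 3, β = 2 ↦ 1  <
α = 3, β = 3 ↦ 0  <
So 4 of the 16 assignments meet the threshold.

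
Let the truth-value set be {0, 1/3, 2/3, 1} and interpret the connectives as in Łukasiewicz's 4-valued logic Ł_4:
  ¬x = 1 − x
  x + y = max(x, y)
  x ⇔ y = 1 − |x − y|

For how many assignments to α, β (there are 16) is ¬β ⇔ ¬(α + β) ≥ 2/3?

13

α = 0, β = 0 ↦ 1  ≥
α = 0, β = 1/3 ↦ 1  ≥
α = 0, β = 2/3 ↦ 1  ≥
α = 0, β = 1 ↦ 1  ≥
α = 1/3, β = 0 ↦ 2/3  ≥
α = 1/3, β = 1/3 ↦ 1  ≥
α = 1/3, β = 2/3 ↦ 1  ≥
α = 1/3, β = 1 ↦ 1  ≥
α = 2/3, β = 0 ↦ 1/3  <
α = 2/3, β = 1/3 ↦ 2/3  ≥
α = 2/3, β = 2/3 ↦ 1  ≥
α = 2/3, β = 1 ↦ 1  ≥
α = 1, β = 0 ↦ 0  <
α = 1, β = 1/3 ↦ 1/3  <
α = 1, β = 2/3 ↦ 2/3  ≥
α = 1, β = 1 ↦ 1  ≥
So 13 of the 16 assignments meet the threshold.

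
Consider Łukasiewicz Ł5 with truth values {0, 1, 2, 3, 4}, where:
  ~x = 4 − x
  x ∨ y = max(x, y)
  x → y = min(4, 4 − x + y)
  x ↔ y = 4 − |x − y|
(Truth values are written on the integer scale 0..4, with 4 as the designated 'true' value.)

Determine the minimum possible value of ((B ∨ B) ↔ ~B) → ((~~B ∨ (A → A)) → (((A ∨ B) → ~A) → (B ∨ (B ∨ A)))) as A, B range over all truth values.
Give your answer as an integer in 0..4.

2

Take A = 0, B = 2:
B ∨ B = 2 ∨ 2 = 2
~B = ~2 = 2
(B ∨ B) ↔ ~B = 2 ↔ 2 = 4
~B = ~2 = 2
~~B = ~2 = 2
A → A = 0 → 0 = 4
~~B ∨ (A → A) = 2 ∨ 4 = 4
A ∨ B = 0 ∨ 2 = 2
~A = ~0 = 4
(A ∨ B) → ~A = 2 → 4 = 4
B ∨ A = 2 ∨ 0 = 2
B ∨ (B ∨ A) = 2 ∨ 2 = 2
((A ∨ B) → ~A) → (B ∨ (B ∨ A)) = 4 → 2 = 2
(~~B ∨ (A → A)) → (((A ∨ B) → ~A) → (B ∨ (B ∨ A))) = 4 → 2 = 2
((B ∨ B) ↔ ~B) → ((~~B ∨ (A → A)) → (((A ∨ B) → ~A) → (B ∨ (B ∨ A)))) = 4 → 2 = 2
No assignment yields a value below 2, so this is the minimum.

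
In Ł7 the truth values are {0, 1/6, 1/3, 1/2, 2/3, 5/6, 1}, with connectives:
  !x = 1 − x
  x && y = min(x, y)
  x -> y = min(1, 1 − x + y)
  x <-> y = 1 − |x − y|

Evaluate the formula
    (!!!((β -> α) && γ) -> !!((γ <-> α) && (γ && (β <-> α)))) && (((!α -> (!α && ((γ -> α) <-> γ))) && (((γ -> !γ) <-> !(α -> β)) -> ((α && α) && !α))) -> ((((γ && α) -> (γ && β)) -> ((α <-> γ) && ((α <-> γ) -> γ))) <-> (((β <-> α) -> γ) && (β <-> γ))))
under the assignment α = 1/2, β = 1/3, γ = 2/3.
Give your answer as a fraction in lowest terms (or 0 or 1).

2/3

β -> α = 1/3 -> 1/2 = 1
(β -> α) && γ = 1 && 2/3 = 2/3
!((β -> α) && γ) = !2/3 = 1/3
!!((β -> α) && γ) = !1/3 = 2/3
!!!((β -> α) && γ) = !2/3 = 1/3
γ <-> α = 2/3 <-> 1/2 = 5/6
β <-> α = 1/3 <-> 1/2 = 5/6
γ && (β <-> α) = 2/3 && 5/6 = 2/3
(γ <-> α) && (γ && (β <-> α)) = 5/6 && 2/3 = 2/3
!((γ <-> α) && (γ && (β <-> α))) = !2/3 = 1/3
!!((γ <-> α) && (γ && (β <-> α))) = !1/3 = 2/3
!!!((β -> α) && γ) -> !!((γ <-> α) && (γ && (β <-> α))) = 1/3 -> 2/3 = 1
!α = !1/2 = 1/2
!α = !1/2 = 1/2
γ -> α = 2/3 -> 1/2 = 5/6
(γ -> α) <-> γ = 5/6 <-> 2/3 = 5/6
!α && ((γ -> α) <-> γ) = 1/2 && 5/6 = 1/2
!α -> (!α && ((γ -> α) <-> γ)) = 1/2 -> 1/2 = 1
!γ = !2/3 = 1/3
γ -> !γ = 2/3 -> 1/3 = 2/3
α -> β = 1/2 -> 1/3 = 5/6
!(α -> β) = !5/6 = 1/6
(γ -> !γ) <-> !(α -> β) = 2/3 <-> 1/6 = 1/2
α && α = 1/2 && 1/2 = 1/2
!α = !1/2 = 1/2
(α && α) && !α = 1/2 && 1/2 = 1/2
((γ -> !γ) <-> !(α -> β)) -> ((α && α) && !α) = 1/2 -> 1/2 = 1
(!α -> (!α && ((γ -> α) <-> γ))) && (((γ -> !γ) <-> !(α -> β)) -> ((α && α) && !α)) = 1 && 1 = 1
γ && α = 2/3 && 1/2 = 1/2
γ && β = 2/3 && 1/3 = 1/3
(γ && α) -> (γ && β) = 1/2 -> 1/3 = 5/6
α <-> γ = 1/2 <-> 2/3 = 5/6
α <-> γ = 1/2 <-> 2/3 = 5/6
(α <-> γ) -> γ = 5/6 -> 2/3 = 5/6
(α <-> γ) && ((α <-> γ) -> γ) = 5/6 && 5/6 = 5/6
((γ && α) -> (γ && β)) -> ((α <-> γ) && ((α <-> γ) -> γ)) = 5/6 -> 5/6 = 1
β <-> α = 1/3 <-> 1/2 = 5/6
(β <-> α) -> γ = 5/6 -> 2/3 = 5/6
β <-> γ = 1/3 <-> 2/3 = 2/3
((β <-> α) -> γ) && (β <-> γ) = 5/6 && 2/3 = 2/3
(((γ && α) -> (γ && β)) -> ((α <-> γ) && ((α <-> γ) -> γ))) <-> (((β <-> α) -> γ) && (β <-> γ)) = 1 <-> 2/3 = 2/3
((!α -> (!α && ((γ -> α) <-> γ))) && (((γ -> !γ) <-> !(α -> β)) -> ((α && α) && !α))) -> ((((γ && α) -> (γ && β)) -> ((α <-> γ) && ((α <-> γ) -> γ))) <-> (((β <-> α) -> γ) && (β <-> γ))) = 1 -> 2/3 = 2/3
(!!!((β -> α) && γ) -> !!((γ <-> α) && (γ && (β <-> α)))) && (((!α -> (!α && ((γ -> α) <-> γ))) && (((γ -> !γ) <-> !(α -> β)) -> ((α && α) && !α))) -> ((((γ && α) -> (γ && β)) -> ((α <-> γ) && ((α <-> γ) -> γ))) <-> (((β <-> α) -> γ) && (β <-> γ)))) = 1 && 2/3 = 2/3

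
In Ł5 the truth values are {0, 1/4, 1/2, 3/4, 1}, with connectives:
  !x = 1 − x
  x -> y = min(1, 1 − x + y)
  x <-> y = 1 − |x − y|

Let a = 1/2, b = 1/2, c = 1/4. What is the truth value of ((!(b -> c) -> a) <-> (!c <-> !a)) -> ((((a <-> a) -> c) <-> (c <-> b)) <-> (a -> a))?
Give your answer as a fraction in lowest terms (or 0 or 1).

3/4

b -> c = 1/2 -> 1/4 = 3/4
!(b -> c) = !3/4 = 1/4
!(b -> c) -> a = 1/4 -> 1/2 = 1
!c = !1/4 = 3/4
!a = !1/2 = 1/2
!c <-> !a = 3/4 <-> 1/2 = 3/4
(!(b -> c) -> a) <-> (!c <-> !a) = 1 <-> 3/4 = 3/4
a <-> a = 1/2 <-> 1/2 = 1
(a <-> a) -> c = 1 -> 1/4 = 1/4
c <-> b = 1/4 <-> 1/2 = 3/4
((a <-> a) -> c) <-> (c <-> b) = 1/4 <-> 3/4 = 1/2
a -> a = 1/2 -> 1/2 = 1
(((a <-> a) -> c) <-> (c <-> b)) <-> (a -> a) = 1/2 <-> 1 = 1/2
((!(b -> c) -> a) <-> (!c <-> !a)) -> ((((a <-> a) -> c) <-> (c <-> b)) <-> (a -> a)) = 3/4 -> 1/2 = 3/4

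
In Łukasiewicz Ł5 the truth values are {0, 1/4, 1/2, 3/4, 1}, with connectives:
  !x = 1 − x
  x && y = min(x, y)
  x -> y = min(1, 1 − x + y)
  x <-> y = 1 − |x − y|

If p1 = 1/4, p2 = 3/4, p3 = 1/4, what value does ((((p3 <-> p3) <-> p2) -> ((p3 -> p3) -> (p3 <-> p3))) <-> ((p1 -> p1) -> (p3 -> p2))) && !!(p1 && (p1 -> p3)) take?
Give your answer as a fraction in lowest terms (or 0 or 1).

1/4

p3 <-> p3 = 1/4 <-> 1/4 = 1
(p3 <-> p3) <-> p2 = 1 <-> 3/4 = 3/4
p3 -> p3 = 1/4 -> 1/4 = 1
p3 <-> p3 = 1/4 <-> 1/4 = 1
(p3 -> p3) -> (p3 <-> p3) = 1 -> 1 = 1
((p3 <-> p3) <-> p2) -> ((p3 -> p3) -> (p3 <-> p3)) = 3/4 -> 1 = 1
p1 -> p1 = 1/4 -> 1/4 = 1
p3 -> p2 = 1/4 -> 3/4 = 1
(p1 -> p1) -> (p3 -> p2) = 1 -> 1 = 1
(((p3 <-> p3) <-> p2) -> ((p3 -> p3) -> (p3 <-> p3))) <-> ((p1 -> p1) -> (p3 -> p2)) = 1 <-> 1 = 1
p1 -> p3 = 1/4 -> 1/4 = 1
p1 && (p1 -> p3) = 1/4 && 1 = 1/4
!(p1 && (p1 -> p3)) = !1/4 = 3/4
!!(p1 && (p1 -> p3)) = !3/4 = 1/4
((((p3 <-> p3) <-> p2) -> ((p3 -> p3) -> (p3 <-> p3))) <-> ((p1 -> p1) -> (p3 -> p2))) && !!(p1 && (p1 -> p3)) = 1 && 1/4 = 1/4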